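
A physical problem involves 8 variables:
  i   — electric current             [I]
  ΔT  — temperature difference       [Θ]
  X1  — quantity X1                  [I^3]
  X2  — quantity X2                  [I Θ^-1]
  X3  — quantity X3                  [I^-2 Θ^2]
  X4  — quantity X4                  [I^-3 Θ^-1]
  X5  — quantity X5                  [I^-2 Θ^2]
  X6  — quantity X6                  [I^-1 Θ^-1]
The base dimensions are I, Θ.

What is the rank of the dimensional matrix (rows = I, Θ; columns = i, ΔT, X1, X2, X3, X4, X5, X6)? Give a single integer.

Write exponents as rows I,Θ / cols i,ΔT,X1,X2,X3,X4,X5,X6:
  I: [ 1  0  3  1 -2 -3 -2 -1]
  Θ: [ 0  1  0 -1  2 -1  2 -1]
Echelon form has 2 nonzero rows (pivots: i,ΔT)

2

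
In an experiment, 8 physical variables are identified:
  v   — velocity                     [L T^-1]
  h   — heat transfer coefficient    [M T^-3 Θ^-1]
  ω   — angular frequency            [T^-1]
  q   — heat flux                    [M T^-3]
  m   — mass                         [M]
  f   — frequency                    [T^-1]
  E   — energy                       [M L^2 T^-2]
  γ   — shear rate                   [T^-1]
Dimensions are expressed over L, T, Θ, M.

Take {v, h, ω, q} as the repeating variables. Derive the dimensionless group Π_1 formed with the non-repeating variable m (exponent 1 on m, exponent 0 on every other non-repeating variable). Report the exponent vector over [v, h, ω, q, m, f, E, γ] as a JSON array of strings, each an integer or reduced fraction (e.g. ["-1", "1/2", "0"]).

["0", "0", "3", "-1", "1", "0", "0", "0"]

Dimensional matrix (L×T×Θ×M by v×h×ω×q×m×f×E×γ):
  L: [ 1  0  0  0  0  0  2  0]
  T: [-1 -3 -1 -3  0 -1 -2 -1]
  Θ: [ 0 -1  0  0  0  0  0  0]
  M: [ 0  1  0  1  1  0  1  0]
RREF → pivots at {v,h,ω,q} ⇒ r = 4
Repeat: v,h,ω,q; free: m,f,E,γ
RREF:
  r0: [   1    0    0    0    0    0    2    0]
  r1: [   0    1    0    0    0    0    0    0]
  r2: [   0    0    1    0   -3    1   -3    1]
  r3: [   0    0    0    1    1    0    1    0]
Fix exponent of m at 1, f at 0, E at 0, γ at 0; solve each RREF row for its pivot's exponent:
  r0: exp(v) + (0)·1 = 0 ⇒ exp(v) = 0
  r1: exp(h) + (0)·1 = 0 ⇒ exp(h) = 0
  r2: exp(ω) + (-3)·1 = 0 ⇒ exp(ω) = 3
  r3: exp(q) + (1)·1 = 0 ⇒ exp(q) = -1
Π_1 = ω^3 · q^-1 · m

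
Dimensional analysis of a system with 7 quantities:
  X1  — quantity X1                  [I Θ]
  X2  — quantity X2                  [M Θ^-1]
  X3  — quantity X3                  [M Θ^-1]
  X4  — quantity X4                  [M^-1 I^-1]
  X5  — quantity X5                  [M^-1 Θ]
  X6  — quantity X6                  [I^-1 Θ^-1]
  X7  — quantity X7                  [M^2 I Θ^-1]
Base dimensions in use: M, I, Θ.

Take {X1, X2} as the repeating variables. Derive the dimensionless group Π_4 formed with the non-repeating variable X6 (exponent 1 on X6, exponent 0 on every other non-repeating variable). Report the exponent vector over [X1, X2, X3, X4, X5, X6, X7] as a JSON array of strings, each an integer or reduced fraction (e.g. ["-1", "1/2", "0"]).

Exponent matrix [M,I,Θ] × [X1,X2,X3,X4,X5,X6,X7]:
  M: [ 0  1  1 -1 -1  0  2]
  I: [ 1  0  0 -1  0 -1  1]
  Θ: [ 1 -1 -1  0  1 -1 -1]
Row reduction gives pivot columns X1,X2; rank = 2
Pivot set = {X1,X2}, free = {X3,X4,X5,X6,X7}
RREF:
  r0: [   1    0    0   -1    0   -1    1]
  r1: [   0    1    1   -1   -1    0    2]
  r2: [   0    0    0    0    0    0    0]
Fix exponent of X6 at 1, X3 at 0, X4 at 0, X5 at 0, X7 at 0; solve each RREF row for its pivot's exponent:
  r0: exp(X1) + (-1)·1 = 0 ⇒ exp(X1) = 1
  r1: exp(X2) + (0)·1 = 0 ⇒ exp(X2) = 0
Π_4 = X1 · X6

["1", "0", "0", "0", "0", "1", "0"]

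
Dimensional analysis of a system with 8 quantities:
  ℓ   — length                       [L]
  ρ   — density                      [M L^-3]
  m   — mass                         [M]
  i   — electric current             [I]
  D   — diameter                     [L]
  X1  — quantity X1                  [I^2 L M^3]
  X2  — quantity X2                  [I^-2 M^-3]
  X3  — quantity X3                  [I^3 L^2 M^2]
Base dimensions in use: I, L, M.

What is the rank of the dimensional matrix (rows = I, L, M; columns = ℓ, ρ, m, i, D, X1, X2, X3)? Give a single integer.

Write exponents as rows I,L,M / cols ℓ,ρ,m,i,D,X1,X2,X3:
  I: [ 0  0  0  1  0  2 -2  3]
  L: [ 1 -3  0  0  1  1  0  2]
  M: [ 0  1  1  0  0  3 -3  2]
RREF → pivots at {ℓ,ρ,i} ⇒ r = 3

3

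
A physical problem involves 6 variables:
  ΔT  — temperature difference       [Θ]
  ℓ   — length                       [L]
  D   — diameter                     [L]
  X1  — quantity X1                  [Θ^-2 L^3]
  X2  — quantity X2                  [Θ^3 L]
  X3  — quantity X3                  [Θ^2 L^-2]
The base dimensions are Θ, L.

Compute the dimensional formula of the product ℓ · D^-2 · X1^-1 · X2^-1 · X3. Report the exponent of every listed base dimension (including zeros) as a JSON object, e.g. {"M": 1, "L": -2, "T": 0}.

{"Θ": 1, "L": -7}

Write exponents as rows Θ,L / cols ΔT,ℓ,D,X1,X2,X3:
  Θ: [ 1  0  0 -2  3  2]
  L: [ 0  1  1  3  1 -2]
  [Θ]: (1)·0+(-2)·0+(-1)·-2+(-1)·3+(1)·2 = 1
  [L]: (1)·1+(-2)·1+(-1)·3+(-1)·1+(1)·-2 = -7
⇒ Θ L^-7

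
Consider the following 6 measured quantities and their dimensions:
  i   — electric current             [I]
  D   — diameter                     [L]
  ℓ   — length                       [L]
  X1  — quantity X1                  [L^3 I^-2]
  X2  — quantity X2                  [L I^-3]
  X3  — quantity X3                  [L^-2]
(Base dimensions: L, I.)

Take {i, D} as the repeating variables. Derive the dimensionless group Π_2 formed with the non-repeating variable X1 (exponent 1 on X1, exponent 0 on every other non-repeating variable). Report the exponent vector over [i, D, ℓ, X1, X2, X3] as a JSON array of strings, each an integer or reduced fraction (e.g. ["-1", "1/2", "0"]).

["2", "-3", "0", "1", "0", "0"]

Exponent matrix [L,I] × [i,D,ℓ,X1,X2,X3]:
  L: [ 0  1  1  3  1 -2]
  I: [ 1  0  0 -2 -3  0]
Echelon form has 2 nonzero rows (pivots: i,D)
Repeat: i,D; free: ℓ,X1,X2,X3
RREF:
  r0: [   1    0    0   -2   -3    0]
  r1: [   0    1    1    3    1   -2]
Fix exponent of X1 at 1, ℓ at 0, X2 at 0, X3 at 0; solve each RREF row for its pivot's exponent:
  r0: exp(i) + (-2)·1 = 0 ⇒ exp(i) = 2
  r1: exp(D) + (3)·1 = 0 ⇒ exp(D) = -3
Π_2 = i^2 · D^-3 · X1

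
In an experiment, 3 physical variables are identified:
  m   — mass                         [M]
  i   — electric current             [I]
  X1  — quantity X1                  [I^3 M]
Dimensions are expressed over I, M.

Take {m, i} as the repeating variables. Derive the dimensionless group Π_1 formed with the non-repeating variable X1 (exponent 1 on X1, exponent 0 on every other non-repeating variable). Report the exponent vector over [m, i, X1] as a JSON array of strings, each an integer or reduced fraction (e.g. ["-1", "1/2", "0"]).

Exponent matrix [I,M] × [m,i,X1]:
  I: [ 0  1  3]
  M: [ 1  0  1]
Row reduction gives pivot columns m,i; rank = 2
Repeat: m,i; free: X1
RREF:
  r0: [   1    0    1]
  r1: [   0    1    3]
Fix exponent of X1 at 1; solve each RREF row for its pivot's exponent:
  r0: exp(m) + (1)·1 = 0 ⇒ exp(m) = -1
  r1: exp(i) + (3)·1 = 0 ⇒ exp(i) = -3
Π_1 = m^-1 · i^-3 · X1

["-1", "-3", "1"]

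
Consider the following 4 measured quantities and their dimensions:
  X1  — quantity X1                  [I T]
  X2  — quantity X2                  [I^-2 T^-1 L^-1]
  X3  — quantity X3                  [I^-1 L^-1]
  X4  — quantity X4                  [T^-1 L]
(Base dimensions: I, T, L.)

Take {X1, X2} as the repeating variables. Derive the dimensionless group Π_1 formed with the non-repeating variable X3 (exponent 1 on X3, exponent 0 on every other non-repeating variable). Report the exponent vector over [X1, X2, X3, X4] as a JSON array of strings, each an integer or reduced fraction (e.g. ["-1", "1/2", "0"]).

Dimensional matrix (I×T×L by X1×X2×X3×X4):
  I: [ 1 -2 -1  0]
  T: [ 1 -1  0 -1]
  L: [ 0 -1 -1  1]
Row reduction gives pivot columns X1,X2; rank = 2
Repeat: X1,X2; free: X3,X4
RREF:
  r0: [   1    0    1   -2]
  r1: [   0    1    1   -1]
  r2: [   0    0    0    0]
Fix exponent of X3 at 1, X4 at 0; solve each RREF row for its pivot's exponent:
  r0: exp(X1) + (1)·1 = 0 ⇒ exp(X1) = -1
  r1: exp(X2) + (1)·1 = 0 ⇒ exp(X2) = -1
Π_1 = X1^-1 · X2^-1 · X3

["-1", "-1", "1", "0"]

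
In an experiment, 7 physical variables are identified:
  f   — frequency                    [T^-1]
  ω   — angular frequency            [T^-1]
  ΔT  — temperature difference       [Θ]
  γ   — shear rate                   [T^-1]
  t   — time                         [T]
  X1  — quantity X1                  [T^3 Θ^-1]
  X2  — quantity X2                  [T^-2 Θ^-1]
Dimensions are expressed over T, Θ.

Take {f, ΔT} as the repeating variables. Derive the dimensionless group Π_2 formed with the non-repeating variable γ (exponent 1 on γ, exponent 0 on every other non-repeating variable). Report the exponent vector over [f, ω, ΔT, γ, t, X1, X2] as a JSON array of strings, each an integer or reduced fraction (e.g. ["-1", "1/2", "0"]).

["-1", "0", "0", "1", "0", "0", "0"]

Exponent matrix [T,Θ] × [f,ω,ΔT,γ,t,X1,X2]:
  T: [-1 -1  0 -1  1  3 -2]
  Θ: [ 0  0  1  0  0 -1 -1]
RREF → pivots at {f,ΔT} ⇒ r = 2
Repeat: f,ΔT; free: ω,γ,t,X1,X2
RREF:
  r0: [   1    1    0    1   -1   -3    2]
  r1: [   0    0    1    0    0   -1   -1]
Fix exponent of γ at 1, ω at 0, t at 0, X1 at 0, X2 at 0; solve each RREF row for its pivot's exponent:
  r0: exp(f) + (1)·1 = 0 ⇒ exp(f) = -1
  r1: exp(ΔT) + (0)·1 = 0 ⇒ exp(ΔT) = 0
Π_2 = f^-1 · γ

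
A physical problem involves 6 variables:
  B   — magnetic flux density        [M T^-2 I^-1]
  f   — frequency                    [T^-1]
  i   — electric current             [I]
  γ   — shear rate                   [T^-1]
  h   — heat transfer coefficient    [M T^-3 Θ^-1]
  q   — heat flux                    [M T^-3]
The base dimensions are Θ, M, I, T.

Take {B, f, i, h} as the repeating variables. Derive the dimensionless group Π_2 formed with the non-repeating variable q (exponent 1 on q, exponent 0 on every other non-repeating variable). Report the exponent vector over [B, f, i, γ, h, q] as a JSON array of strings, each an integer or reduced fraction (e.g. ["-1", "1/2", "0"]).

Write exponents as rows Θ,M,I,T / cols B,f,i,γ,h,q:
  Θ: [ 0  0  0  0 -1  0]
  M: [ 1  0  0  0  1  1]
  I: [-1  0  1  0  0  0]
  T: [-2 -1  0 -1 -3 -3]
RREF → pivots at {B,f,i,h} ⇒ r = 4
Repeat: B,f,i,h; free: γ,q
RREF:
  r0: [   1    0    0    0    0    1]
  r1: [   0    1    0    1    0    1]
  r2: [   0    0    1    0    0    1]
  r3: [   0    0    0    0    1    0]
Fix exponent of q at 1, γ at 0; solve each RREF row for its pivot's exponent:
  r0: exp(B) + (1)·1 = 0 ⇒ exp(B) = -1
  r1: exp(f) + (1)·1 = 0 ⇒ exp(f) = -1
  r2: exp(i) + (1)·1 = 0 ⇒ exp(i) = -1
  r3: exp(h) + (0)·1 = 0 ⇒ exp(h) = 0
Π_2 = B^-1 · f^-1 · i^-1 · q

["-1", "-1", "-1", "0", "0", "1"]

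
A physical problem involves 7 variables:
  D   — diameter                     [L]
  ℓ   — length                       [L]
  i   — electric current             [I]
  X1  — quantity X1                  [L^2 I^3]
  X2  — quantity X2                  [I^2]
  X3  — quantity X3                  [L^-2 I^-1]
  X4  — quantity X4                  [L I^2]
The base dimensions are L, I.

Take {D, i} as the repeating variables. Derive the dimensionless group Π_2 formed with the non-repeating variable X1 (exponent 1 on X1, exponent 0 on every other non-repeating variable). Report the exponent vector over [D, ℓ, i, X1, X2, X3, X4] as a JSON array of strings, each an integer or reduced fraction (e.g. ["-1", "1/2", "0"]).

Dimensional matrix (L×I by D×ℓ×i×X1×X2×X3×X4):
  L: [ 1  1  0  2  0 -2  1]
  I: [ 0  0  1  3  2 -1  2]
RREF → pivots at {D,i} ⇒ r = 2
Pivot set = {D,i}, free = {ℓ,X1,X2,X3,X4}
RREF:
  r0: [   1    1    0    2    0   -2    1]
  r1: [   0    0    1    3    2   -1    2]
Fix exponent of X1 at 1, ℓ at 0, X2 at 0, X3 at 0, X4 at 0; solve each RREF row for its pivot's exponent:
  r0: exp(D) + (2)·1 = 0 ⇒ exp(D) = -2
  r1: exp(i) + (3)·1 = 0 ⇒ exp(i) = -3
Π_2 = D^-2 · i^-3 · X1

["-2", "0", "-3", "1", "0", "0", "0"]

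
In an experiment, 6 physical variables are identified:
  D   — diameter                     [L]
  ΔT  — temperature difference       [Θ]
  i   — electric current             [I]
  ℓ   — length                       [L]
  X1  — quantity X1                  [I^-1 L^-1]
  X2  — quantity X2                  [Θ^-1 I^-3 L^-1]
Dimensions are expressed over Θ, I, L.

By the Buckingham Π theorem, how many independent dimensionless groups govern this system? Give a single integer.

3

Exponent matrix [Θ,I,L] × [D,ΔT,i,ℓ,X1,X2]:
  Θ: [ 0  1  0  0  0 -1]
  I: [ 0  0  1  0 -1 -3]
  L: [ 1  0  0  1 -1 -1]
RREF → pivots at {D,ΔT,i} ⇒ r = 3
Π count = n − r = 6 − 3 = 3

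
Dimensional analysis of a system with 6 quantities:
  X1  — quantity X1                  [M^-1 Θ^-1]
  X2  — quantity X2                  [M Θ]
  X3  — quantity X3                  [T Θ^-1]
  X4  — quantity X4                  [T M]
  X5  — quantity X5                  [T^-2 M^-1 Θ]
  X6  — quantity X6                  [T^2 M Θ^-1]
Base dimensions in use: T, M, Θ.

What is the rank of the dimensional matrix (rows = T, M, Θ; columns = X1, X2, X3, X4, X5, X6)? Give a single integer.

2

Exponent matrix [T,M,Θ] × [X1,X2,X3,X4,X5,X6]:
  T: [ 0  0  1  1 -2  2]
  M: [-1  1  0  1 -1  1]
  Θ: [-1  1 -1  0  1 -1]
Row reduction gives pivot columns X1,X3; rank = 2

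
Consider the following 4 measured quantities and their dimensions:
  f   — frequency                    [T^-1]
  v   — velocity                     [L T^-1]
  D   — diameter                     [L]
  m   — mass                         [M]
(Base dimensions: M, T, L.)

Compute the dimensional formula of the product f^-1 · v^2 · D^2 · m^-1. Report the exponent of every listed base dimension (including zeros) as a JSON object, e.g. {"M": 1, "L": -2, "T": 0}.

{"M": -1, "T": -1, "L": 4}

Dimensional matrix (M×T×L by f×v×D×m):
  M: [ 0  0  0  1]
  T: [-1 -1  0  0]
  L: [ 0  1  1  0]
  [M]: (-1)·0+(2)·0+(2)·0+(-1)·1 = -1
  [T]: (-1)·-1+(2)·-1+(2)·0+(-1)·0 = -1
  [L]: (-1)·0+(2)·1+(2)·1+(-1)·0 = 4
⇒ M^-1 T^-1 L^4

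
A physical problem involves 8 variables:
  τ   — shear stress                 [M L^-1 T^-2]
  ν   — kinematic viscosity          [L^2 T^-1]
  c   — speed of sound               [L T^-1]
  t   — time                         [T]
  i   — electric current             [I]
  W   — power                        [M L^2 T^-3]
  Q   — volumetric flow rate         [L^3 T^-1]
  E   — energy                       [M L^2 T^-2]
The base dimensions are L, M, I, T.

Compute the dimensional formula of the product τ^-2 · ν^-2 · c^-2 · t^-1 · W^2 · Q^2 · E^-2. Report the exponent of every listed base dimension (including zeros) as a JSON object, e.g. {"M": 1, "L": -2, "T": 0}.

Write exponents as rows L,M,I,T / cols τ,ν,c,t,i,W,Q,E:
  L: [-1  2  1  0  0  2  3  2]
  M: [ 1  0  0  0  0  1  0  1]
  I: [ 0  0  0  0  1  0  0  0]
  T: [-2 -1 -1  1  0 -3 -1 -2]
  [L]: (-2)·-1+(-2)·2+(-2)·1+(-1)·0+(2)·2+(2)·3+(-2)·2 = 2
  [M]: (-2)·1+(-2)·0+(-2)·0+(-1)·0+(2)·1+(2)·0+(-2)·1 = -2
  [I]: (-2)·0+(-2)·0+(-2)·0+(-1)·0+(2)·0+(2)·0+(-2)·0 = 0
  [T]: (-2)·-2+(-2)·-1+(-2)·-1+(-1)·1+(2)·-3+(2)·-1+(-2)·-2 = 3
⇒ L^2 M^-2 T^3

{"L": 2, "M": -2, "I": 0, "T": 3}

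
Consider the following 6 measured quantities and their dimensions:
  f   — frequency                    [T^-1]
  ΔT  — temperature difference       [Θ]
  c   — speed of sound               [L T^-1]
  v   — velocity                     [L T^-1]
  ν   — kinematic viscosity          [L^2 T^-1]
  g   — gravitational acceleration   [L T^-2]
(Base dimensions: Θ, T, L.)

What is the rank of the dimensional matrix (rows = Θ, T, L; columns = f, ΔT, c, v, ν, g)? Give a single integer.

3

Write exponents as rows Θ,T,L / cols f,ΔT,c,v,ν,g:
  Θ: [ 0  1  0  0  0  0]
  T: [-1  0 -1 -1 -1 -2]
  L: [ 0  0  1  1  2  1]
RREF → pivots at {f,ΔT,c} ⇒ r = 3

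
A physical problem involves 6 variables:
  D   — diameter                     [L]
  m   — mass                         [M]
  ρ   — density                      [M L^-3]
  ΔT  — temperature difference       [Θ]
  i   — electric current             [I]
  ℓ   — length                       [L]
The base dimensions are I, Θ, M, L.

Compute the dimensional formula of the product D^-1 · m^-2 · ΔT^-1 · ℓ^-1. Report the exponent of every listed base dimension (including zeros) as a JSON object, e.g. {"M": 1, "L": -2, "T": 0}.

{"I": 0, "Θ": -1, "M": -2, "L": -2}

Write exponents as rows I,Θ,M,L / cols D,m,ρ,ΔT,i,ℓ:
  I: [ 0  0  0  0  1  0]
  Θ: [ 0  0  0  1  0  0]
  M: [ 0  1  1  0  0  0]
  L: [ 1  0 -3  0  0  1]
  [I]: (-1)·0+(-2)·0+(-1)·0+(-1)·0 = 0
  [Θ]: (-1)·0+(-2)·0+(-1)·1+(-1)·0 = -1
  [M]: (-1)·0+(-2)·1+(-1)·0+(-1)·0 = -2
  [L]: (-1)·1+(-2)·0+(-1)·0+(-1)·1 = -2
⇒ Θ^-1 M^-2 L^-2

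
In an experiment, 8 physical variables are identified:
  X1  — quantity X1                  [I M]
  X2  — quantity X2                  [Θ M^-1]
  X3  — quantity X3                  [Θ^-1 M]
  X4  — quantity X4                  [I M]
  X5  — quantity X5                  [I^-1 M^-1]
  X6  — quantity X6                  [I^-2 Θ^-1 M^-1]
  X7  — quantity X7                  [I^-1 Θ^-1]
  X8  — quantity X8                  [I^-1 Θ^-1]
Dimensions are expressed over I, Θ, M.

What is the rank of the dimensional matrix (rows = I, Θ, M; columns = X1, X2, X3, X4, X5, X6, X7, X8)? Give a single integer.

Exponent matrix [I,Θ,M] × [X1,X2,X3,X4,X5,X6,X7,X8]:
  I: [ 1  0  0  1 -1 -2 -1 -1]
  Θ: [ 0  1 -1  0  0 -1 -1 -1]
  M: [ 1 -1  1  1 -1 -1  0  0]
Echelon form has 2 nonzero rows (pivots: X1,X2)

2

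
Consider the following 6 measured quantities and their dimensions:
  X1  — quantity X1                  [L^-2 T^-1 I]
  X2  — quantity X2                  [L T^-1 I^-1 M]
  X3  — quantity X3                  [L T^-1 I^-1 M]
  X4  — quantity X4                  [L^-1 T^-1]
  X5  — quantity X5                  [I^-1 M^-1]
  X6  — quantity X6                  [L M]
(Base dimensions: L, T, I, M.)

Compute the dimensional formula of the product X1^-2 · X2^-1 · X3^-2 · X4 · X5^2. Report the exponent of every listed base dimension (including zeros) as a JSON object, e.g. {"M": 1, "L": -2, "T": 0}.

Exponent matrix [L,T,I,M] × [X1,X2,X3,X4,X5,X6]:
  L: [-2  1  1 -1  0  1]
  T: [-1 -1 -1 -1  0  0]
  I: [ 1 -1 -1  0 -1  0]
  M: [ 0  1  1  0 -1  1]
  [L]: (-2)·-2+(-1)·1+(-2)·1+(1)·-1+(2)·0 = 0
  [T]: (-2)·-1+(-1)·-1+(-2)·-1+(1)·-1+(2)·0 = 4
  [I]: (-2)·1+(-1)·-1+(-2)·-1+(1)·0+(2)·-1 = -1
  [M]: (-2)·0+(-1)·1+(-2)·1+(1)·0+(2)·-1 = -5
⇒ T^4 I^-1 M^-5

{"L": 0, "T": 4, "I": -1, "M": -5}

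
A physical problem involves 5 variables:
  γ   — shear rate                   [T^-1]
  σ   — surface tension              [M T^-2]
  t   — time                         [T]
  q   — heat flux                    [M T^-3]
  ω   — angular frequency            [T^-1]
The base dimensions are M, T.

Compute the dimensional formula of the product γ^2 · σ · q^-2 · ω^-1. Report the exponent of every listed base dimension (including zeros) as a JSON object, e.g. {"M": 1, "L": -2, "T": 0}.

{"M": -1, "T": 3}

Exponent matrix [M,T] × [γ,σ,t,q,ω]:
  M: [ 0  1  0  1  0]
  T: [-1 -2  1 -3 -1]
  [M]: (2)·0+(1)·1+(-2)·1+(-1)·0 = -1
  [T]: (2)·-1+(1)·-2+(-2)·-3+(-1)·-1 = 3
⇒ M^-1 T^3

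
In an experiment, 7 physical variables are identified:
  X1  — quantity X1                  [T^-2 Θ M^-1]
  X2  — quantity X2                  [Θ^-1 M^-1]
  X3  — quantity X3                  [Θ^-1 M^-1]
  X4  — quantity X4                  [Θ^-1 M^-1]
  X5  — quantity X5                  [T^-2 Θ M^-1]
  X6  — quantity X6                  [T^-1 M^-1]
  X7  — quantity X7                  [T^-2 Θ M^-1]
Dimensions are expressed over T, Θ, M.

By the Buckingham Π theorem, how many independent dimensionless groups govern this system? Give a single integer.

Write exponents as rows T,Θ,M / cols X1,X2,X3,X4,X5,X6,X7:
  T: [-2  0  0  0 -2 -1 -2]
  Θ: [ 1 -1 -1 -1  1  0  1]
  M: [-1 -1 -1 -1 -1 -1 -1]
RREF → pivots at {X1,X2} ⇒ r = 2
n=7, r=2 ⇒ 5 dimensionless groups

5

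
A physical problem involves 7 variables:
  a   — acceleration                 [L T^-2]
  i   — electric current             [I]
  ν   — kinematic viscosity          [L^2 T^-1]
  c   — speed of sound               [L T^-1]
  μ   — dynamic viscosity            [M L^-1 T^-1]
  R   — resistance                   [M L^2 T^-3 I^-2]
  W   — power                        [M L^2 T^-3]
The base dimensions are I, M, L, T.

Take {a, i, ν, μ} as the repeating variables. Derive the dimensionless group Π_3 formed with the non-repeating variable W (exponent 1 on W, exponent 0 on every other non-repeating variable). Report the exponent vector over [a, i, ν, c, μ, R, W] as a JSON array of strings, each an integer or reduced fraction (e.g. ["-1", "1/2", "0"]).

Write exponents as rows I,M,L,T / cols a,i,ν,c,μ,R,W:
  I: [ 0  1  0  0  0 -2  0]
  M: [ 0  0  0  0  1  1  1]
  L: [ 1  0  2  1 -1  2  2]
  T: [-2  0 -1 -1 -1 -3 -3]
RREF → pivots at {a,i,ν,μ} ⇒ r = 4
Repeat: a,i,ν,μ; free: c,R,W
RREF:
  r0: [   1    0    0  1/3    0  1/3  1/3]
  r1: [   0    1    0    0    0   -2    0]
  r2: [   0    0    1  1/3    0  4/3  4/3]
  r3: [   0    0    0    0    1    1    1]
Fix exponent of W at 1, c at 0, R at 0; solve each RREF row for its pivot's exponent:
  r0: exp(a) + (1/3)·1 = 0 ⇒ exp(a) = -1/3
  r1: exp(i) + (0)·1 = 0 ⇒ exp(i) = 0
  r2: exp(ν) + (4/3)·1 = 0 ⇒ exp(ν) = -4/3
  r3: exp(μ) + (1)·1 = 0 ⇒ exp(μ) = -1
Π_3 = a^(-1/3) · ν^(-4/3) · μ^-1 · W

["-1/3", "0", "-4/3", "0", "-1", "0", "1"]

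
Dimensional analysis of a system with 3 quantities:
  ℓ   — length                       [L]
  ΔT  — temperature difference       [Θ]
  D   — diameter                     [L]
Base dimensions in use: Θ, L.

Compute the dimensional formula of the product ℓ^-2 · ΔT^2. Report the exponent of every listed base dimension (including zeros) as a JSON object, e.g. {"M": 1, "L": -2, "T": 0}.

{"Θ": 2, "L": -2}

Write exponents as rows Θ,L / cols ℓ,ΔT,D:
  Θ: [ 0  1  0]
  L: [ 1  0  1]
  [Θ]: (-2)·0+(2)·1 = 2
  [L]: (-2)·1+(2)·0 = -2
⇒ Θ^2 L^-2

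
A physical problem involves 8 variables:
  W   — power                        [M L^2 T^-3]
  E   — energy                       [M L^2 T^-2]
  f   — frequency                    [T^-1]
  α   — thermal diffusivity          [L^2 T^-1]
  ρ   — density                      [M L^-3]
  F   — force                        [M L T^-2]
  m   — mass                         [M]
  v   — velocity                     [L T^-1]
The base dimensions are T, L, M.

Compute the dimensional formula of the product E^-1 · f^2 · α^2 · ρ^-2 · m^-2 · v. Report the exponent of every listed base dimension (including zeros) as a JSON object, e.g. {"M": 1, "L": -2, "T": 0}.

{"T": -3, "L": 9, "M": -5}

Dimensional matrix (T×L×M by W×E×f×α×ρ×F×m×v):
  T: [-3 -2 -1 -1  0 -2  0 -1]
  L: [ 2  2  0  2 -3  1  0  1]
  M: [ 1  1  0  0  1  1  1  0]
  [T]: (-1)·-2+(2)·-1+(2)·-1+(-2)·0+(-2)·0+(1)·-1 = -3
  [L]: (-1)·2+(2)·0+(2)·2+(-2)·-3+(-2)·0+(1)·1 = 9
  [M]: (-1)·1+(2)·0+(2)·0+(-2)·1+(-2)·1+(1)·0 = -5
⇒ T^-3 L^9 M^-5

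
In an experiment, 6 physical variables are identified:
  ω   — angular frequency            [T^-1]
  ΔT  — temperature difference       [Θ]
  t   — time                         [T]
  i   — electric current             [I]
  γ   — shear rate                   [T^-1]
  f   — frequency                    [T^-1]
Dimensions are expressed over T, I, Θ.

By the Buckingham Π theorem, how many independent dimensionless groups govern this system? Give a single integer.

3

Write exponents as rows T,I,Θ / cols ω,ΔT,t,i,γ,f:
  T: [-1  0  1  0 -1 -1]
  I: [ 0  0  0  1  0  0]
  Θ: [ 0  1  0  0  0  0]
Row reduction gives pivot columns ω,ΔT,i; rank = 3
6 vars − rank 3 = 3 Π groups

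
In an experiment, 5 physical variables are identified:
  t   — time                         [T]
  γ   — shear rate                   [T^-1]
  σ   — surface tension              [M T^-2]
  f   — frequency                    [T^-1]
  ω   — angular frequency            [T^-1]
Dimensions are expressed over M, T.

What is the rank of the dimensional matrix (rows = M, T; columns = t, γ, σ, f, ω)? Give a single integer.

2

Dimensional matrix (M×T by t×γ×σ×f×ω):
  M: [ 0  0  1  0  0]
  T: [ 1 -1 -2 -1 -1]
Echelon form has 2 nonzero rows (pivots: t,σ)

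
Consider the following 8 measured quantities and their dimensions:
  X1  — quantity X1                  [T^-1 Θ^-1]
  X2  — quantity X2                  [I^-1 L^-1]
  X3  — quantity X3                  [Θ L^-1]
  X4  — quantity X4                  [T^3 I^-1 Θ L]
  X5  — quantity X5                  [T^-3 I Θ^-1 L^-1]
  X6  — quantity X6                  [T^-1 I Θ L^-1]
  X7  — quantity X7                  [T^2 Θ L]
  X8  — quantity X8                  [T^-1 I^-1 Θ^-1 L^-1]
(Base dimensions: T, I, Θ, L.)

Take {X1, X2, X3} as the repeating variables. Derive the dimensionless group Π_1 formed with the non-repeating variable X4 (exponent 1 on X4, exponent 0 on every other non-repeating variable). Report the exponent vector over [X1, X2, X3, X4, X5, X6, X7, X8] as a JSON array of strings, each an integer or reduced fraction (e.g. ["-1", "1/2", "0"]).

Dimensional matrix (T×I×Θ×L by X1×X2×X3×X4×X5×X6×X7×X8):
  T: [-1  0  0  3 -3 -1  2 -1]
  I: [ 0 -1  0 -1  1  1  0 -1]
  Θ: [-1  0  1  1 -1  1  1 -1]
  L: [ 0 -1 -1  1 -1 -1  1 -1]
Echelon form has 3 nonzero rows (pivots: X1,X2,X3)
Pivot set = {X1,X2,X3}, free = {X4,X5,X6,X7,X8}
RREF:
  r0: [   1    0    0   -3    3    1   -2    1]
  r1: [   0    1    0    1   -1   -1    0    1]
  r2: [   0    0    1   -2    2    2   -1    0]
  r3: [   0    0    0    0    0    0    0    0]
Fix exponent of X4 at 1, X5 at 0, X6 at 0, X7 at 0, X8 at 0; solve each RREF row for its pivot's exponent:
  r0: exp(X1) + (-3)·1 = 0 ⇒ exp(X1) = 3
  r1: exp(X2) + (1)·1 = 0 ⇒ exp(X2) = -1
  r2: exp(X3) + (-2)·1 = 0 ⇒ exp(X3) = 2
Π_1 = X1^3 · X2^-1 · X3^2 · X4

["3", "-1", "2", "1", "0", "0", "0", "0"]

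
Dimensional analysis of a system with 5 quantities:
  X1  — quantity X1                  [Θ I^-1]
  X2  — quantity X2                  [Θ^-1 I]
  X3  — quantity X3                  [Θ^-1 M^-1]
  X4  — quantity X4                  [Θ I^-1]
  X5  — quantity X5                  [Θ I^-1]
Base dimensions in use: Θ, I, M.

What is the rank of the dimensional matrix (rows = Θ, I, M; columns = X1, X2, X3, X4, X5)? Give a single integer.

Exponent matrix [Θ,I,M] × [X1,X2,X3,X4,X5]:
  Θ: [ 1 -1 -1  1  1]
  I: [-1  1  0 -1 -1]
  M: [ 0  0 -1  0  0]
Row reduction gives pivot columns X1,X3; rank = 2

2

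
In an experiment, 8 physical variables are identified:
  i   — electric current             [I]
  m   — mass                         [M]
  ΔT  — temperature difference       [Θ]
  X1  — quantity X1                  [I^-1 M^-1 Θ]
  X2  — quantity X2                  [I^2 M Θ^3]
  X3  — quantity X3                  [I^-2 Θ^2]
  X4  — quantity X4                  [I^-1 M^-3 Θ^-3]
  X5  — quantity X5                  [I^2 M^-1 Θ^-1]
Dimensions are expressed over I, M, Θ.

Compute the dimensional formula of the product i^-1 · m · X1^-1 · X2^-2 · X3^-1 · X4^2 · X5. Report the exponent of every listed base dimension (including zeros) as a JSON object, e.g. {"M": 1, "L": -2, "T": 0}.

Exponent matrix [I,M,Θ] × [i,m,ΔT,X1,X2,X3,X4,X5]:
  I: [ 1  0  0 -1  2 -2 -1  2]
  M: [ 0  1  0 -1  1  0 -3 -1]
  Θ: [ 0  0  1  1  3  2 -3 -1]
  [I]: (-1)·1+(1)·0+(-1)·-1+(-2)·2+(-1)·-2+(2)·-1+(1)·2 = -2
  [M]: (-1)·0+(1)·1+(-1)·-1+(-2)·1+(-1)·0+(2)·-3+(1)·-1 = -7
  [Θ]: (-1)·0+(1)·0+(-1)·1+(-2)·3+(-1)·2+(2)·-3+(1)·-1 = -16
⇒ I^-2 M^-7 Θ^-16

{"I": -2, "M": -7, "Θ": -16}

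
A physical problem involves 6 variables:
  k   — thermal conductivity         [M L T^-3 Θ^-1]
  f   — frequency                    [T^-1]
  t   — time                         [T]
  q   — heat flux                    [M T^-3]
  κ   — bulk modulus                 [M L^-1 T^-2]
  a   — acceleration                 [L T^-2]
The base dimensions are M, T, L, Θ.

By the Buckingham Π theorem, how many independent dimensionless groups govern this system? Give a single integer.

2

Write exponents as rows M,T,L,Θ / cols k,f,t,q,κ,a:
  M: [ 1  0  0  1  1  0]
  T: [-3 -1  1 -3 -2 -2]
  L: [ 1  0  0  0 -1  1]
  Θ: [-1  0  0  0  0  0]
RREF → pivots at {k,f,q,κ} ⇒ r = 4
n=6, r=4 ⇒ 2 dimensionless groups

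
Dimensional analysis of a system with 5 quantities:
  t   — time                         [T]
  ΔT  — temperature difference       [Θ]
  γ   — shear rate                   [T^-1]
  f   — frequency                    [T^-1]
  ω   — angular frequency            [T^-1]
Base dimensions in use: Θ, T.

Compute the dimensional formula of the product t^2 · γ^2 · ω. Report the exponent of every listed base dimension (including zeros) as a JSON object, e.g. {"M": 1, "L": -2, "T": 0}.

Dimensional matrix (Θ×T by t×ΔT×γ×f×ω):
  Θ: [ 0  1  0  0  0]
  T: [ 1  0 -1 -1 -1]
  [Θ]: (2)·0+(2)·0+(1)·0 = 0
  [T]: (2)·1+(2)·-1+(1)·-1 = -1
⇒ T^-1

{"Θ": 0, "T": -1}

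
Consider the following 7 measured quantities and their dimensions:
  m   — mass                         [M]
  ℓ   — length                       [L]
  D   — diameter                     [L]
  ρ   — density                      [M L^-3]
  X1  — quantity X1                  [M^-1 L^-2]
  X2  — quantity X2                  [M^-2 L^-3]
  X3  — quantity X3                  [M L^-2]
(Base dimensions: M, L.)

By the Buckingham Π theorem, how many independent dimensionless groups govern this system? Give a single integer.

Write exponents as rows M,L / cols m,ℓ,D,ρ,X1,X2,X3:
  M: [ 1  0  0  1 -1 -2  1]
  L: [ 0  1  1 -3 -2 -3 -2]
RREF → pivots at {m,ℓ} ⇒ r = 2
n=7, r=2 ⇒ 5 dimensionless groups

5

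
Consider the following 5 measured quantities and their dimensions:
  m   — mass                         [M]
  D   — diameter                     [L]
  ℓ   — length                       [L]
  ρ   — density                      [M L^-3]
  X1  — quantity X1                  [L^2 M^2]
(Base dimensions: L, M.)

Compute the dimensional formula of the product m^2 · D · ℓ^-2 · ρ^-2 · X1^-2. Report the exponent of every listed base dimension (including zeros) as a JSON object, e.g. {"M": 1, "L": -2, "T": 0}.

{"L": 1, "M": -4}

Write exponents as rows L,M / cols m,D,ℓ,ρ,X1:
  L: [ 0  1  1 -3  2]
  M: [ 1  0  0  1  2]
  [L]: (2)·0+(1)·1+(-2)·1+(-2)·-3+(-2)·2 = 1
  [M]: (2)·1+(1)·0+(-2)·0+(-2)·1+(-2)·2 = -4
⇒ L M^-4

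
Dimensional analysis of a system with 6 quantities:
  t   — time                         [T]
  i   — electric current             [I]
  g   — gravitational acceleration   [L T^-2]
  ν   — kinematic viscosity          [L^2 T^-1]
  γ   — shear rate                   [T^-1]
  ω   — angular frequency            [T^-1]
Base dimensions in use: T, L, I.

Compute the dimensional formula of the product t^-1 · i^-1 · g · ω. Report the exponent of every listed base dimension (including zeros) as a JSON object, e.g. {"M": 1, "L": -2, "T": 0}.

Dimensional matrix (T×L×I by t×i×g×ν×γ×ω):
  T: [ 1  0 -2 -1 -1 -1]
  L: [ 0  0  1  2  0  0]
  I: [ 0  1  0  0  0  0]
  [T]: (-1)·1+(-1)·0+(1)·-2+(1)·-1 = -4
  [L]: (-1)·0+(-1)·0+(1)·1+(1)·0 = 1
  [I]: (-1)·0+(-1)·1+(1)·0+(1)·0 = -1
⇒ T^-4 L I^-1

{"T": -4, "L": 1, "I": -1}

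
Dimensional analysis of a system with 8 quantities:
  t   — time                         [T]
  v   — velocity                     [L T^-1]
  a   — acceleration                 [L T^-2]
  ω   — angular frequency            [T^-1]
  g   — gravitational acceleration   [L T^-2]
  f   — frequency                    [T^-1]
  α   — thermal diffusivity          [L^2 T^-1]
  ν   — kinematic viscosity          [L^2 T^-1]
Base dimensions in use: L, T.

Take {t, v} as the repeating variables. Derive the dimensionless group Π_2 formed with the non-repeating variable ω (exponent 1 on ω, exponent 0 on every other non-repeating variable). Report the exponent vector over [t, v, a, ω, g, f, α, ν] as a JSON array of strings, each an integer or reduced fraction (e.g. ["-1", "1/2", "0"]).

Exponent matrix [L,T] × [t,v,a,ω,g,f,α,ν]:
  L: [ 0  1  1  0  1  0  2  2]
  T: [ 1 -1 -2 -1 -2 -1 -1 -1]
Row reduction gives pivot columns t,v; rank = 2
Repeat: t,v; free: a,ω,g,f,α,ν
RREF:
  r0: [   1    0   -1   -1   -1   -1    1    1]
  r1: [   0    1    1    0    1    0    2    2]
Fix exponent of ω at 1, a at 0, g at 0, f at 0, α at 0, ν at 0; solve each RREF row for its pivot's exponent:
  r0: exp(t) + (-1)·1 = 0 ⇒ exp(t) = 1
  r1: exp(v) + (0)·1 = 0 ⇒ exp(v) = 0
Π_2 = t · ω

["1", "0", "0", "1", "0", "0", "0", "0"]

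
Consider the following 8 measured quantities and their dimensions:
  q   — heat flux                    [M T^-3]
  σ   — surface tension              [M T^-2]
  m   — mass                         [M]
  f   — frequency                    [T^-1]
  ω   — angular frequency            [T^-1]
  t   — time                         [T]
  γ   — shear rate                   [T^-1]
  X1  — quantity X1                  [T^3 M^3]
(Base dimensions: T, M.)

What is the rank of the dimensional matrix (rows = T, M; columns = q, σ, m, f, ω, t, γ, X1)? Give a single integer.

2

Dimensional matrix (T×M by q×σ×m×f×ω×t×γ×X1):
  T: [-3 -2  0 -1 -1  1 -1  3]
  M: [ 1  1  1  0  0  0  0  3]
RREF → pivots at {q,σ} ⇒ r = 2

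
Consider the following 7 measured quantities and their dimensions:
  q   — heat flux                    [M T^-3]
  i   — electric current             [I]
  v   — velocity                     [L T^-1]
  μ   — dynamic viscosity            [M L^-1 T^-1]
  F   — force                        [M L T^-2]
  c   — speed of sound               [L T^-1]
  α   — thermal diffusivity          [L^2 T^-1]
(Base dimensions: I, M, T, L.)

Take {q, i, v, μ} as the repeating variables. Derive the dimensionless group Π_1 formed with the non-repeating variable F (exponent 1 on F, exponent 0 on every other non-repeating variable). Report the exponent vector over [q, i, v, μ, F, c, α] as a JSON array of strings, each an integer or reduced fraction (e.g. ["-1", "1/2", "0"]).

["1", "0", "-3", "-2", "1", "0", "0"]

Dimensional matrix (I×M×T×L by q×i×v×μ×F×c×α):
  I: [ 0  1  0  0  0  0  0]
  M: [ 1  0  0  1  1  0  0]
  T: [-3  0 -1 -1 -2 -1 -1]
  L: [ 0  0  1 -1  1  1  2]
RREF → pivots at {q,i,v,μ} ⇒ r = 4
Pivot set = {q,i,v,μ}, free = {F,c,α}
RREF:
  r0: [   1    0    0    0   -1    0   -1]
  r1: [   0    1    0    0    0    0    0]
  r2: [   0    0    1    0    3    1    3]
  r3: [   0    0    0    1    2    0    1]
Fix exponent of F at 1, c at 0, α at 0; solve each RREF row for its pivot's exponent:
  r0: exp(q) + (-1)·1 = 0 ⇒ exp(q) = 1
  r1: exp(i) + (0)·1 = 0 ⇒ exp(i) = 0
  r2: exp(v) + (3)·1 = 0 ⇒ exp(v) = -3
  r3: exp(μ) + (2)·1 = 0 ⇒ exp(μ) = -2
Π_1 = q · v^-3 · μ^-2 · F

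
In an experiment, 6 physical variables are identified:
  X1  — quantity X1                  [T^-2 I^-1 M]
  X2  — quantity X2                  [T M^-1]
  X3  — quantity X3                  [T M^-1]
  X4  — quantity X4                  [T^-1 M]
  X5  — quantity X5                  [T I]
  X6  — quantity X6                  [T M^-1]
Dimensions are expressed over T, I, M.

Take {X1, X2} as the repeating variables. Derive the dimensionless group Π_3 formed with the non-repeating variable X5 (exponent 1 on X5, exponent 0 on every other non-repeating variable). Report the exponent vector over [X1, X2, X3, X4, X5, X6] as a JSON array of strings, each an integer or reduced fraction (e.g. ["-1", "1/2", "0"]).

["1", "1", "0", "0", "1", "0"]

Write exponents as rows T,I,M / cols X1,X2,X3,X4,X5,X6:
  T: [-2  1  1 -1  1  1]
  I: [-1  0  0  0  1  0]
  M: [ 1 -1 -1  1  0 -1]
RREF → pivots at {X1,X2} ⇒ r = 2
Pivot set = {X1,X2}, free = {X3,X4,X5,X6}
RREF:
  r0: [   1    0    0    0   -1    0]
  r1: [   0    1    1   -1   -1    1]
  r2: [   0    0    0    0    0    0]
Fix exponent of X5 at 1, X3 at 0, X4 at 0, X6 at 0; solve each RREF row for its pivot's exponent:
  r0: exp(X1) + (-1)·1 = 0 ⇒ exp(X1) = 1
  r1: exp(X2) + (-1)·1 = 0 ⇒ exp(X2) = 1
Π_3 = X1 · X2 · X5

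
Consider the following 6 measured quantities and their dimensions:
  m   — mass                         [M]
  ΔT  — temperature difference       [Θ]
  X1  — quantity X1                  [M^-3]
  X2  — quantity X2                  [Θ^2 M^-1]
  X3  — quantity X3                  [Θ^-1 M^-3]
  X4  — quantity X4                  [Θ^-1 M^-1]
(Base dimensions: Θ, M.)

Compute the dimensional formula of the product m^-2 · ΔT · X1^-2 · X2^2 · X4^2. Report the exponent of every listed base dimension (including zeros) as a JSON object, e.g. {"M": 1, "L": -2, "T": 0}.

Exponent matrix [Θ,M] × [m,ΔT,X1,X2,X3,X4]:
  Θ: [ 0  1  0  2 -1 -1]
  M: [ 1  0 -3 -1 -3 -1]
  [Θ]: (-2)·0+(1)·1+(-2)·0+(2)·2+(2)·-1 = 3
  [M]: (-2)·1+(1)·0+(-2)·-3+(2)·-1+(2)·-1 = 0
⇒ Θ^3

{"Θ": 3, "M": 0}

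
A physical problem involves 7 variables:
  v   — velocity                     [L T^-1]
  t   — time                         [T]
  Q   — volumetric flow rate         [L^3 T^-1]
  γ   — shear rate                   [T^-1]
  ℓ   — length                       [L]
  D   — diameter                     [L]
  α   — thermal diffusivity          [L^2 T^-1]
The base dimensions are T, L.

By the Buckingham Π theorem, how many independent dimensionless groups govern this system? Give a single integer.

Write exponents as rows T,L / cols v,t,Q,γ,ℓ,D,α:
  T: [-1  1 -1 -1  0  0 -1]
  L: [ 1  0  3  0  1  1  2]
RREF → pivots at {v,t} ⇒ r = 2
n=7, r=2 ⇒ 5 dimensionless groups

5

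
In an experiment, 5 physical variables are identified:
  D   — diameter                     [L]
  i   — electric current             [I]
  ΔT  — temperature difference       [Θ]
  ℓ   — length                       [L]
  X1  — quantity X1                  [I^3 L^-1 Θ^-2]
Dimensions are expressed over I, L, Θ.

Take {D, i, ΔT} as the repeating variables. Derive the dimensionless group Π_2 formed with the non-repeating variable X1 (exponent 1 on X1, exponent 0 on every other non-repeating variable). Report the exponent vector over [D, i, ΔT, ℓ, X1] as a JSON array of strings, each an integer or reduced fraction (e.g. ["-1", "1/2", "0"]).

Write exponents as rows I,L,Θ / cols D,i,ΔT,ℓ,X1:
  I: [ 0  1  0  0  3]
  L: [ 1  0  0  1 -1]
  Θ: [ 0  0  1  0 -2]
Echelon form has 3 nonzero rows (pivots: D,i,ΔT)
Repeat: D,i,ΔT; free: ℓ,X1
RREF:
  r0: [   1    0    0    1   -1]
  r1: [   0    1    0    0    3]
  r2: [   0    0    1    0   -2]
Fix exponent of X1 at 1, ℓ at 0; solve each RREF row for its pivot's exponent:
  r0: exp(D) + (-1)·1 = 0 ⇒ exp(D) = 1
  r1: exp(i) + (3)·1 = 0 ⇒ exp(i) = -3
  r2: exp(ΔT) + (-2)·1 = 0 ⇒ exp(ΔT) = 2
Π_2 = D · i^-3 · ΔT^2 · X1

["1", "-3", "2", "0", "1"]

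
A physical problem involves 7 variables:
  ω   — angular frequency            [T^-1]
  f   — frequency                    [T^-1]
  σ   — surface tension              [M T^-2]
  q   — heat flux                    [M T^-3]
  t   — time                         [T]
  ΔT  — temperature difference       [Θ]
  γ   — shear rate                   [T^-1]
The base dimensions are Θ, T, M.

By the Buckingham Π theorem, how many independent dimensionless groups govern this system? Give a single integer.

Write exponents as rows Θ,T,M / cols ω,f,σ,q,t,ΔT,γ:
  Θ: [ 0  0  0  0  0  1  0]
  T: [-1 -1 -2 -3  1  0 -1]
  M: [ 0  0  1  1  0  0  0]
Echelon form has 3 nonzero rows (pivots: ω,σ,ΔT)
7 vars − rank 3 = 4 Π groups

4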